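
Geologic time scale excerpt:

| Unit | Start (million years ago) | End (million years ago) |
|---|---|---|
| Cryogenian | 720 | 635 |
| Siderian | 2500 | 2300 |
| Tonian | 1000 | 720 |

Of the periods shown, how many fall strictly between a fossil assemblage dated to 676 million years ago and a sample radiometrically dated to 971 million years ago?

0

Checking each listed span, none has both start < 971 Ma and end > 676 Ma — every period straddles one of the two dates or lies outside them — so the count is 0.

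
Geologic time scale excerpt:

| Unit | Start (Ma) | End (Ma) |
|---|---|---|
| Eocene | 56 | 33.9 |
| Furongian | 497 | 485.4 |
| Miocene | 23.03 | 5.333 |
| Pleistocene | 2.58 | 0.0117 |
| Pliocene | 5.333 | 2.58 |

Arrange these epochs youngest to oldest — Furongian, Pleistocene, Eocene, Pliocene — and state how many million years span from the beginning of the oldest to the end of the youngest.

From the excerpt: Furongian 497–485.4; Pleistocene 2.58–0.0117; Eocene 56–33.9; Pliocene 5.333–2.58 (Ma).
Larger Ma is earlier, so the oldest is Furongian and the youngest is Pleistocene; youngest to oldest: Pleistocene, Pliocene, Eocene, Furongian.
Oldest start 497 minus youngest end 0.0117 gives 496.9883 Myr overall.

Pleistocene, Pliocene, Eocene, Furongian; total span 496.9883 Myr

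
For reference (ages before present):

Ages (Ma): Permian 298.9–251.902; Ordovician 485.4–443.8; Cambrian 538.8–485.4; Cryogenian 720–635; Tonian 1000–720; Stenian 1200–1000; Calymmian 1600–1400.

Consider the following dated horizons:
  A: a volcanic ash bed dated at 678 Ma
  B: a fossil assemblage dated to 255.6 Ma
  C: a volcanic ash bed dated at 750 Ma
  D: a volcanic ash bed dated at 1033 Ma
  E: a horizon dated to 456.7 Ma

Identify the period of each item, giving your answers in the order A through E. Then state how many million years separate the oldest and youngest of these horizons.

A — Cryogenian; B — Permian; C — Tonian; D — Stenian; E — Ordovician; span 777.4 million years

Match each age against the start–end ranges in the excerpt: A = 678 Ma → Cryogenian (720–635); B = 255.6 Ma → Permian (298.9–251.902); C = 750 Ma → Tonian (1000–720); D = 1033 Ma → Stenian (1200–1000); E = 456.7 Ma → Ordovician (485.4–443.8).
The largest age is 1033 Ma and the smallest is 255.6 Ma; their difference is 777.4 Myr.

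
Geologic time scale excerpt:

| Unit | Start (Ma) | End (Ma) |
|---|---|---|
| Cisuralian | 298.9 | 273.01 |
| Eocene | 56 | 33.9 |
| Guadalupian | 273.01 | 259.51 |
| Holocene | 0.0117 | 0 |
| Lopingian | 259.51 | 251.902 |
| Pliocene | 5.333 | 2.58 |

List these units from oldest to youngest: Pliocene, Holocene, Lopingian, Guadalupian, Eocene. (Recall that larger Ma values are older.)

Sorting by start age (descending Ma, since larger Ma = older): Guadalupian began 273.01, Lopingian began 259.51, Eocene began 56, Pliocene began 5.333, Holocene began 0.0117.

Guadalupian → Lopingian → Eocene → Pliocene → Holocene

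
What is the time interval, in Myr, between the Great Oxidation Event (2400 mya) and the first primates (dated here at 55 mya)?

2345 million years

2400 − 55 = 2345 million years.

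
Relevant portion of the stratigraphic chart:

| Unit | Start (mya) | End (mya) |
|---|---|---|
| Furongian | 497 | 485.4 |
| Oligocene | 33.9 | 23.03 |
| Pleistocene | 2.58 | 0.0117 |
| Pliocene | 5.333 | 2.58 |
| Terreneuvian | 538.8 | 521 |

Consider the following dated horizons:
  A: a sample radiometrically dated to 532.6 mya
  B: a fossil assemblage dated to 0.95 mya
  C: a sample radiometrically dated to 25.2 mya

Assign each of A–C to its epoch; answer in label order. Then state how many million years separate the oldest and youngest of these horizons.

A — Terreneuvian; B — Pleistocene; C — Oligocene; span 531.65 million years

A: 532.6 Ma lies in 538.8–521 Ma, so Terreneuvian.
B: 0.95 Ma lies in 2.58–0.0117 Ma, so Pleistocene.
C: 25.2 Ma lies in 33.9–23.03 Ma, so Oligocene.
Oldest = 532.6 Ma, youngest = 0.95 Ma → span 531.65 Myr.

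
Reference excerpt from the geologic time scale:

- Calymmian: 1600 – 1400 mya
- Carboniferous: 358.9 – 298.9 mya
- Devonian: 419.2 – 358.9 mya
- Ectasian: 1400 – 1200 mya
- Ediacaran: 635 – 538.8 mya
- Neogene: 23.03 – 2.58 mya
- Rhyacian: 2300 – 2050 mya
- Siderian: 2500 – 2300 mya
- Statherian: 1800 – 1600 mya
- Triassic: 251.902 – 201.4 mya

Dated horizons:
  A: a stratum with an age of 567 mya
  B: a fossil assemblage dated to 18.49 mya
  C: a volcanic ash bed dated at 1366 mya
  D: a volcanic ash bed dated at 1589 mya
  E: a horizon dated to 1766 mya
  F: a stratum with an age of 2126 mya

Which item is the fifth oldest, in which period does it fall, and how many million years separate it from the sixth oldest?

A, in the Ediacaran; 548.51 million years to B

Larger Ma means older, so oldest first: F 2126 > E 1766 > D 1589 > C 1366 > A 567 > B 18.49.
Counting 5 along gives A (567 Ma); the excerpt puts that inside the Ediacaran, 635–538.8 Ma.
Next in line is B (18.49 Ma), and 567 − 18.49 = 548.51 Myr.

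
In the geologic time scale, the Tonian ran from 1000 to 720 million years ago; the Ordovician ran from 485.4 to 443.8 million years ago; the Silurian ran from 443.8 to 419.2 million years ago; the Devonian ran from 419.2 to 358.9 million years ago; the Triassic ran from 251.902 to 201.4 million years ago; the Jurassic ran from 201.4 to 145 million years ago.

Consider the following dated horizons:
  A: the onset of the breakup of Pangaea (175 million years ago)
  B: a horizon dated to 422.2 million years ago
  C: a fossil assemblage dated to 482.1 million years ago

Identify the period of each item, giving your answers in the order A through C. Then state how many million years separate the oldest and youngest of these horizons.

A — Jurassic; B — Silurian; C — Ordovician; span 307.1 million years

Match each age against the start–end ranges in the excerpt: A = 175 Ma → Jurassic (201.4–145); B = 422.2 Ma → Silurian (443.8–419.2); C = 482.1 Ma → Ordovician (485.4–443.8).
The largest age is 482.1 Ma and the smallest is 175 Ma; their difference is 307.1 Myr.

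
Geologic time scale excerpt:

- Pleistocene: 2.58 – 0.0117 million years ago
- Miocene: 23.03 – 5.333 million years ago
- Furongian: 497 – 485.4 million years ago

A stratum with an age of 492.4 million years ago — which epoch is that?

492.4 Ma lies between 497 and 485.4 Ma, so it falls in the Furongian.

Furongian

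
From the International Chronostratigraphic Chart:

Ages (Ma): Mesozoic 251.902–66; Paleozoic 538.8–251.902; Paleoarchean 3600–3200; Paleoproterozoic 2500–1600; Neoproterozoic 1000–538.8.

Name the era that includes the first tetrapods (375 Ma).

375 Ma lies between 538.8 and 251.902 Ma, so it falls in the Paleozoic.

Paleozoic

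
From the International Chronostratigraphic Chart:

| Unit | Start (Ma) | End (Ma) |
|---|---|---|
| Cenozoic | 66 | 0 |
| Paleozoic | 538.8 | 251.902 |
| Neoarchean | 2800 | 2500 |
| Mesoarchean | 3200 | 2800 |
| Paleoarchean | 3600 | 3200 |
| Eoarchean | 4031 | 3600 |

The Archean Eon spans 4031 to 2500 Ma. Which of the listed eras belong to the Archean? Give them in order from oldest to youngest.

Eoarchean, Paleoarchean, Mesoarchean, Neoarchean

Eras with both bounds inside 4031–2500 Ma: Eoarchean (4031–3600), Paleoarchean (3600–3200), Mesoarchean (3200–2800), Neoarchean (2800–2500).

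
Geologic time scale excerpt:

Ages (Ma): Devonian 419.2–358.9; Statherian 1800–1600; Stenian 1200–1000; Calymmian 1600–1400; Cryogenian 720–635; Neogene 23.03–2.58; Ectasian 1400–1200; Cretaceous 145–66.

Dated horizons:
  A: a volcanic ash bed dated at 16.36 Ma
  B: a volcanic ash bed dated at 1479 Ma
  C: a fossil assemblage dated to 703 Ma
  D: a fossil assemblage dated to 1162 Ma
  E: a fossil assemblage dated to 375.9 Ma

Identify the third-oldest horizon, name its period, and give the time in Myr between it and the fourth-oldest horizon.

C, in the Cryogenian; 327.1 million years to E

Sorted oldest-first by Ma: B (1479), D (1162), C (703), E (375.9), A (16.36).
The third oldest is C at 703 Ma, which lies in 720–635 Ma: the Cryogenian.
The fourth oldest is E at 375.9 Ma; separation = |703 − 375.9| = 327.1 Myr.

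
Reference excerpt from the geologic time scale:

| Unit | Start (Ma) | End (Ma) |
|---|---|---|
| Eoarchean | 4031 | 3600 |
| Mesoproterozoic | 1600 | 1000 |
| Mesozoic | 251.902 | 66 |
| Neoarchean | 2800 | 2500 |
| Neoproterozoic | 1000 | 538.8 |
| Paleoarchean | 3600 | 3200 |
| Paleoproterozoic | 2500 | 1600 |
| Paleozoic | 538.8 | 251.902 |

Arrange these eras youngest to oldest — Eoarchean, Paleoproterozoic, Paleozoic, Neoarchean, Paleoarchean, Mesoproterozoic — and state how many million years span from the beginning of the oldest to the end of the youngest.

From the excerpt: Eoarchean 4031–3600; Paleoproterozoic 2500–1600; Paleozoic 538.8–251.902; Neoarchean 2800–2500; Paleoarchean 3600–3200; Mesoproterozoic 1600–1000 (Ma).
Larger Ma is earlier, so the oldest is Eoarchean and the youngest is Paleozoic; youngest to oldest: Paleozoic, Mesoproterozoic, Paleoproterozoic, Neoarchean, Paleoarchean, Eoarchean.
Oldest start 4031 minus youngest end 251.902 gives 3779.098 Myr overall.

Paleozoic, Mesoproterozoic, Paleoproterozoic, Neoarchean, Paleoarchean, Eoarchean; total span 3779.098 Myr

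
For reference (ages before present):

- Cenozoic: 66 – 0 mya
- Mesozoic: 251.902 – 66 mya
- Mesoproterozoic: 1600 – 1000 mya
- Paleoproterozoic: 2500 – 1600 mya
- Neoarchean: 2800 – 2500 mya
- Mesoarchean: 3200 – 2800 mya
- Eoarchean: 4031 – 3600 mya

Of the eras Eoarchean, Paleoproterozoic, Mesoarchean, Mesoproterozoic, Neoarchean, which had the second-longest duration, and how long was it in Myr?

Mesoproterozoic, 600 million years

Start − end for each: Eoarchean 4031 − 3600 = 431; Paleoproterozoic 2500 − 1600 = 900; Mesoarchean 3200 − 2800 = 400; Mesoproterozoic 1600 − 1000 = 600; Neoarchean 2800 − 2500 = 300.
Ranking these from longest: Paleoproterozoic > Mesoproterozoic > Eoarchean > Mesoarchean > Neoarchean.
Position 2 in that ranking is Mesoproterozoic, which lasted 600 Myr.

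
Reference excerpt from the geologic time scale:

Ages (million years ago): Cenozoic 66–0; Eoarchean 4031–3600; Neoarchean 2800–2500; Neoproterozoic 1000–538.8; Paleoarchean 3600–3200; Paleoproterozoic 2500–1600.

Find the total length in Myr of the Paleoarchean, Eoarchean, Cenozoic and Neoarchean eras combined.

1197 million years

Duration is start − end for each: (3600 − 3200) + (4031 − 3600) + (66 − 0) + (2800 − 2500).
That is 400 + 431 + 66 + 300, which totals 1197 million years.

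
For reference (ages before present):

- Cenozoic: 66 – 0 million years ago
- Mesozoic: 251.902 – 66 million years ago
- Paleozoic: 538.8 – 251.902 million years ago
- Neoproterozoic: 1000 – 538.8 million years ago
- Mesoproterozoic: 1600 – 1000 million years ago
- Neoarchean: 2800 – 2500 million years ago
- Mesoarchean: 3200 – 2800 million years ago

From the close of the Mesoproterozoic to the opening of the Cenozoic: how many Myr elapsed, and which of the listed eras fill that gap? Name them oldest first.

934 million years; Neoproterozoic, Paleozoic, Mesozoic

End of Mesoproterozoic = 1000 Ma; start of Cenozoic = 66 Ma.
Gap = 1000 − 66 = 934 Myr.
Eras wholly inside 1000–66 Ma: Neoproterozoic (1000–538.8), Paleozoic (538.8–251.902), Mesozoic (251.902–66).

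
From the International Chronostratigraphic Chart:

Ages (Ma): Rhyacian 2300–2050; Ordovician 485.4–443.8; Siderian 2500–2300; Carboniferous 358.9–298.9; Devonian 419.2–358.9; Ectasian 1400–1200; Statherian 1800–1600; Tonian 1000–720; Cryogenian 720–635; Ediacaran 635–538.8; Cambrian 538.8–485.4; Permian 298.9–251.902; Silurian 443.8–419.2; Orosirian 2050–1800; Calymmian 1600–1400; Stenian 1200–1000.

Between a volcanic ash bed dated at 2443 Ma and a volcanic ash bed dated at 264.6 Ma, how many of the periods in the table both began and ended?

14

The older date is 2443 Ma and the younger is 264.6 Ma.
Periods with start < 2443 and end > 264.6 Ma: Rhyacian (2300–2050), Orosirian (2050–1800), Statherian (1800–1600), Calymmian (1600–1400), Ectasian (1400–1200), Stenian (1200–1000), Tonian (1000–720), Cryogenian (720–635), Ediacaran (635–538.8), Cambrian (538.8–485.4), Ordovician (485.4–443.8), Silurian (443.8–419.2), Devonian (419.2–358.9), Carboniferous (358.9–298.9).
That is 14 complete periods.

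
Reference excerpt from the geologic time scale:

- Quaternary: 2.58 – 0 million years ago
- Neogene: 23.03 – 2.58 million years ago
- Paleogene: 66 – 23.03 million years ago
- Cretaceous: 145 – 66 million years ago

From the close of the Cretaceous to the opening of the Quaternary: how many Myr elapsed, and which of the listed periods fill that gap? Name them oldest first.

The Cretaceous closes at 66 Ma and the Quaternary opens at 2.58 Ma, so the interval is 66 − 2.58 = 63.42 Myr.
A period fits inside if it starts at or after 66 Ma and ends at or before 2.58 Ma; oldest first that gives Paleogene, Neogene.

63.42 million years; Paleogene, Neogene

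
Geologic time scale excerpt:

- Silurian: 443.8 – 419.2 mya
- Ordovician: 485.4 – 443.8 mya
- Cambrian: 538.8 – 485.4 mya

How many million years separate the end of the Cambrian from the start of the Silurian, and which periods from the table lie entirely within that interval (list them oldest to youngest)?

41.6 million years; Ordovician

The Cambrian closes at 485.4 Ma and the Silurian opens at 443.8 Ma, so the interval is 485.4 − 443.8 = 41.6 Myr.
A period fits inside if it starts at or after 485.4 Ma and ends at or before 443.8 Ma; oldest first that gives Ordovician.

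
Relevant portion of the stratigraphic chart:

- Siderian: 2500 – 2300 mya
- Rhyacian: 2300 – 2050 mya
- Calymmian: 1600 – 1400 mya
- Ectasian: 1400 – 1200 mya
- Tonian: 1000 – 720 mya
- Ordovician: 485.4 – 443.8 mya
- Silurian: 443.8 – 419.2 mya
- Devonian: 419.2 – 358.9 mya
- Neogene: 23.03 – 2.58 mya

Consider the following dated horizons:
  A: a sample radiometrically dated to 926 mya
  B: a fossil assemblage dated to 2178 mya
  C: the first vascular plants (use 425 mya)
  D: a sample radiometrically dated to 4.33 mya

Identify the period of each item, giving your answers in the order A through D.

A: 926 Ma lies in 1000–720 Ma, so Tonian.
B: 2178 Ma lies in 2300–2050 Ma, so Rhyacian.
C: 425 Ma lies in 443.8–419.2 Ma, so Silurian.
D: 4.33 Ma lies in 23.03–2.58 Ma, so Neogene.

A — Tonian; B — Rhyacian; C — Silurian; D — Neogene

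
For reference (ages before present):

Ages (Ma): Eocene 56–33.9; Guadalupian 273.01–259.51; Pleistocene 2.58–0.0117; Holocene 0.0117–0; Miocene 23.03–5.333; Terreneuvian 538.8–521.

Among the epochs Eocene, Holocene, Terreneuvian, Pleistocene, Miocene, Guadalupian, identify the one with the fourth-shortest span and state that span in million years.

Miocene, 17.697 million years

Start − end for each: Eocene 56 − 33.9 = 22.1; Holocene 0.0117 − 0 = 0.0117; Terreneuvian 538.8 − 521 = 17.8; Pleistocene 2.58 − 0.0117 = 2.5683; Miocene 23.03 − 5.333 = 17.697; Guadalupian 273.01 − 259.51 = 13.5.
Ranking these from shortest: Holocene < Pleistocene < Guadalupian < Miocene < Terreneuvian < Eocene.
Position 4 in that ranking is Miocene, which lasted 17.697 Myr.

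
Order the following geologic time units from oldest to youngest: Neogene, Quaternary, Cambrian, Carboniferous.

Cambrian, Carboniferous, Neogene, Quaternary

Era membership (oldest first within each) — Paleozoic: Cambrian, Carboniferous; Cenozoic: Neogene, Quaternary. Paleozoic precedes Mesozoic, which precedes Cenozoic. Concatenating the groups in that era order gives oldest to youngest directly.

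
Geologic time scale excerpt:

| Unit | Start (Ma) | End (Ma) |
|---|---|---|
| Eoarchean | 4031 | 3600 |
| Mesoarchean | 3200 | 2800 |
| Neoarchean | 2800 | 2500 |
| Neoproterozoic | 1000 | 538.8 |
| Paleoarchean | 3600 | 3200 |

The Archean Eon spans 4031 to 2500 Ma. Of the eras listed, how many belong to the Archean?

4

Eras inside 4031–2500 Ma: Eoarchean, Paleoarchean, Mesoarchean, Neoarchean — 4 in total.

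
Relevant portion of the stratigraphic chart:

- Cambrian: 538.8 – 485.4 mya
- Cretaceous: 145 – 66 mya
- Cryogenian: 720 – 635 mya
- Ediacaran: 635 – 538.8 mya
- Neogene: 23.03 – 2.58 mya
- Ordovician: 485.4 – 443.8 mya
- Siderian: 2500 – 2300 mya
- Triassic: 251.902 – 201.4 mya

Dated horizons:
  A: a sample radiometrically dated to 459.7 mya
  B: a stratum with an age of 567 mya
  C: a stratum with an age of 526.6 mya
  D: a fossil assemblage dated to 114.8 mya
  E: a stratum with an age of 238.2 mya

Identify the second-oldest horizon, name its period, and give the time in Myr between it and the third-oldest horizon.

Larger Ma means older, so oldest first: B 567 > C 526.6 > A 459.7 > E 238.2 > D 114.8.
Counting 2 along gives C (526.6 Ma); the excerpt puts that inside the Cambrian, 538.8–485.4 Ma.
Next in line is A (459.7 Ma), and 526.6 − 459.7 = 66.9 Myr.

C, in the Cambrian; 66.9 million years to A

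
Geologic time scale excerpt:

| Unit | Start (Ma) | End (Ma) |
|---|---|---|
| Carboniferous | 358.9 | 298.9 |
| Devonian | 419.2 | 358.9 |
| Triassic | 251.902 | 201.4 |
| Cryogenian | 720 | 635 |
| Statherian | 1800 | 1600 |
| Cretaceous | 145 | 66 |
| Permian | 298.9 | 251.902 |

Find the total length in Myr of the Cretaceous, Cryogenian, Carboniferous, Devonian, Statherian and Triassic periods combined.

534.802 million years

Duration is start − end for each: (145 − 66) + (720 − 635) + (358.9 − 298.9) + (419.2 − 358.9) + (1800 − 1600) + (251.902 − 201.4).
That is 79 + 85 + 60 + 60.3 + 200 + 50.502, which totals 534.802 million years.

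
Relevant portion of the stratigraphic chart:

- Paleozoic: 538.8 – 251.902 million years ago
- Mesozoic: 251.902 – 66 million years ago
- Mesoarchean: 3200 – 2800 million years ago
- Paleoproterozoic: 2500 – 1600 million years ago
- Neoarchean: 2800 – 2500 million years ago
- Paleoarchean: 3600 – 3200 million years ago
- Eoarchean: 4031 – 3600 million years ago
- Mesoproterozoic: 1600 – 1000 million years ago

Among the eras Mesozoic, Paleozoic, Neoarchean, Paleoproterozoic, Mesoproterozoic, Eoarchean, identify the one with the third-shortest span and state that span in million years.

Neoarchean, 300 million years

Durations: Mesozoic 185.902; Paleozoic 286.898; Neoarchean 300; Paleoproterozoic 900; Mesoproterozoic 600; Eoarchean 431 Myr.
Sorted shortest-first: Mesozoic (185.902), Paleozoic (286.898), Neoarchean (300), Eoarchean (431), Mesoproterozoic (600), Paleoproterozoic (900).
The third shortest is Neoarchean at 300 Myr.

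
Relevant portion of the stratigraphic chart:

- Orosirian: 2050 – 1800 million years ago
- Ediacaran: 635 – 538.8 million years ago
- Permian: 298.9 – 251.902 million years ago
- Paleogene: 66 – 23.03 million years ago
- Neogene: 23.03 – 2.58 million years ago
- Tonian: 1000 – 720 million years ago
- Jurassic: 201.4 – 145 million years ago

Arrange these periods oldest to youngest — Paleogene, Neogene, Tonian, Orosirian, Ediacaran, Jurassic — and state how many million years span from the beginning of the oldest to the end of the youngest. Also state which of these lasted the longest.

From the excerpt: Paleogene 66–23.03; Neogene 23.03–2.58; Tonian 1000–720; Orosirian 2050–1800; Ediacaran 635–538.8; Jurassic 201.4–145 (Ma).
Larger Ma is earlier, so the oldest is Orosirian and the youngest is Neogene; oldest to youngest: Orosirian, Tonian, Ediacaran, Jurassic, Paleogene, Neogene.
Oldest start 2050 minus youngest end 2.58 gives 2047.42 Myr overall.
Individual lengths (start − end): Ediacaran 96.2; Paleogene 42.97; Orosirian 250; Jurassic 56.4; Tonian 280; Neogene 20.45. The largest is Tonian at 280 Myr.

Orosirian, Tonian, Ediacaran, Jurassic, Paleogene, Neogene; total span 2047.42 Myr; longest is Tonian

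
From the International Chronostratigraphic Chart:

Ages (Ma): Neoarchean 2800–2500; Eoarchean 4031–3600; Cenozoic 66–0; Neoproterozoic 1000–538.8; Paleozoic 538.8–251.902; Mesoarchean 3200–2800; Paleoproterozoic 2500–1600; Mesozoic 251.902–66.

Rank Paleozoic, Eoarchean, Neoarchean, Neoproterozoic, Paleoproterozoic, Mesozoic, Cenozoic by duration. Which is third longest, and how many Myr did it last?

Durations: Paleozoic 286.898; Eoarchean 431; Neoarchean 300; Neoproterozoic 461.2; Paleoproterozoic 900; Mesozoic 185.902; Cenozoic 66 Myr.
Sorted longest-first: Paleoproterozoic (900), Neoproterozoic (461.2), Eoarchean (431), Neoarchean (300), Paleozoic (286.898), Mesozoic (185.902), Cenozoic (66).
The third longest is Eoarchean at 431 Myr.

Eoarchean, 431 million years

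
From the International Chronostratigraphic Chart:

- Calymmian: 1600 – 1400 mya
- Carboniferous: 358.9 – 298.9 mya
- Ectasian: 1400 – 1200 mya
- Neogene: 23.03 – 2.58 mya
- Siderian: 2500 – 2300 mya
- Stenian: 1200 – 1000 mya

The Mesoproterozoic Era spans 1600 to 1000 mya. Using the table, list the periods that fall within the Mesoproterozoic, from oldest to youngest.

Periods with both bounds inside 1600–1000 Ma: Calymmian (1600–1400), Ectasian (1400–1200), Stenian (1200–1000).

Calymmian, Ectasian, Stenian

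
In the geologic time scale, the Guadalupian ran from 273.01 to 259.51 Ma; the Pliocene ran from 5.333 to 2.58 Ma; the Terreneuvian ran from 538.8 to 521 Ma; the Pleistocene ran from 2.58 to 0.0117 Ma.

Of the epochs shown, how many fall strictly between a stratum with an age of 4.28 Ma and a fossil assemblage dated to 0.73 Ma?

0

Checking each listed span, none has both start < 4.28 Ma and end > 0.73 Ma — every epoch straddles one of the two dates or lies outside them — so the count is 0.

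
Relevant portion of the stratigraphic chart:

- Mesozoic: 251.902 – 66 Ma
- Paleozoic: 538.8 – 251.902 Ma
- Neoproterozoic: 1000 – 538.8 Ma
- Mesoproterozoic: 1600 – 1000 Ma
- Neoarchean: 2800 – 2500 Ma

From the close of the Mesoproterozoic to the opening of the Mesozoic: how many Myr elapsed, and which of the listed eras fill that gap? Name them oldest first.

748.098 million years; Neoproterozoic, Paleozoic

The Mesoproterozoic closes at 1000 Ma and the Mesozoic opens at 251.902 Ma, so the interval is 1000 − 251.902 = 748.098 Myr.
An era fits inside if it starts at or after 1000 Ma and ends at or before 251.902 Ma; oldest first that gives Neoproterozoic, Paleozoic.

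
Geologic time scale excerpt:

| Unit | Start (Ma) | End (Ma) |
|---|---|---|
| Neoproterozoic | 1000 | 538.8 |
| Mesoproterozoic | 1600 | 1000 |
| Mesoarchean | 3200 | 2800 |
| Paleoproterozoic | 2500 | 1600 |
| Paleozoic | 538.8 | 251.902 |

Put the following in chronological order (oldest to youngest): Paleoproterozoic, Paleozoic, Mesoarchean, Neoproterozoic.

Mesoarchean, Paleoproterozoic, Neoproterozoic, Paleozoic

The oldest of these is Mesoarchean (starts 3200 Ma) and the youngest is Paleozoic (ends 251.902 Ma).
In between, by decreasing start age: Paleoproterozoic (2500), Neoproterozoic (1000).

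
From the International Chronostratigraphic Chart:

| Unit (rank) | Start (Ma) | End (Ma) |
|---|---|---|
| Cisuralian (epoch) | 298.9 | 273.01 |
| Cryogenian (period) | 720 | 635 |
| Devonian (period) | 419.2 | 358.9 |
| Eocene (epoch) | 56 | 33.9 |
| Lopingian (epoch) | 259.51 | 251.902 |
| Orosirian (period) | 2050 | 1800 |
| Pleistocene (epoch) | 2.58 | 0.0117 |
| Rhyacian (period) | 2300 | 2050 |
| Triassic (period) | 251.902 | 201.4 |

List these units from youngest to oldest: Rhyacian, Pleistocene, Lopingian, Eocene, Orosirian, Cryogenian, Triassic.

Pleistocene, then Eocene, then Triassic, then Lopingian, then Cryogenian, then Orosirian, then Rhyacian

Read off each span (Ma): Rhyacian 2300–2050; Pleistocene 2.58–0.0117; Lopingian 259.51–251.902; Eocene 56–33.9; Orosirian 2050–1800; Cryogenian 720–635; Triassic 251.902–201.4.
Larger Ma is older, so oldest→youngest is Rhyacian, Orosirian, Cryogenian, Lopingian, Triassic, Eocene, Pleistocene; reverse it for youngest→oldest.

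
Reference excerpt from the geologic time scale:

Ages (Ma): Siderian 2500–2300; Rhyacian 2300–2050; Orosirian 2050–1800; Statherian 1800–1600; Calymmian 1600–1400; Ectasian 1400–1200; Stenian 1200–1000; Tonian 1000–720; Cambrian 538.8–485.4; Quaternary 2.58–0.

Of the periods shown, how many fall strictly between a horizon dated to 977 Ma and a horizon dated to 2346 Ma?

6

2346 Ma sits inside the Siderian (2500–2300) and 977 Ma inside the Tonian (1000–720); neither of those is wholly between the two dates.
The listed periods lying completely between them are Rhyacian, Orosirian, Statherian, Calymmian, Ectasian, Stenian — 6 in all.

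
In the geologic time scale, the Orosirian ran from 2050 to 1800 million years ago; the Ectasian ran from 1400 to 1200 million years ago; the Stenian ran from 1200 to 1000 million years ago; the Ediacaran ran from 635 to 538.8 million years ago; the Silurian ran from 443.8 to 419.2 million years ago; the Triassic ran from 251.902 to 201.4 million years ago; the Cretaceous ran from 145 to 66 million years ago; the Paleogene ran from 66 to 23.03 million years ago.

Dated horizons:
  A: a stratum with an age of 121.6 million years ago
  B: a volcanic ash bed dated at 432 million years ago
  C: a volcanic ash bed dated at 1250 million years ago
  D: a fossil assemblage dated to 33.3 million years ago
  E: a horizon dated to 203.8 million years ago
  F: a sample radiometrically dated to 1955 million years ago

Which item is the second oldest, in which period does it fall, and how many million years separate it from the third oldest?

C, in the Ectasian; 818 million years to B

Sorted oldest-first by Ma: F (1955), C (1250), B (432), E (203.8), A (121.6), D (33.3).
The second oldest is C at 1250 Ma, which lies in 1400–1200 Ma: the Ectasian.
The third oldest is B at 432 Ma; separation = |1250 − 432| = 818 Myr.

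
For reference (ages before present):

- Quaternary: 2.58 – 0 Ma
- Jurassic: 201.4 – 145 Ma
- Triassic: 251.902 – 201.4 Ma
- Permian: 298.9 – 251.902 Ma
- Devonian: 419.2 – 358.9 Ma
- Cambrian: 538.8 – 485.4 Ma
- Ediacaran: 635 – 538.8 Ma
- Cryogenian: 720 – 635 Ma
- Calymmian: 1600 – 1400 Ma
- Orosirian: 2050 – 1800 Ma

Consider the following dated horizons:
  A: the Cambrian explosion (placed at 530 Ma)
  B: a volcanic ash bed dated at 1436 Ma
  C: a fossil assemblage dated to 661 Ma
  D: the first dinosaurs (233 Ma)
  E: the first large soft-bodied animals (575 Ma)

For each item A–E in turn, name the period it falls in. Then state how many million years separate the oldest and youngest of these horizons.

Match each age against the start–end ranges in the excerpt: A = 530 Ma → Cambrian (538.8–485.4); B = 1436 Ma → Calymmian (1600–1400); C = 661 Ma → Cryogenian (720–635); D = 233 Ma → Triassic (251.902–201.4); E = 575 Ma → Ediacaran (635–538.8).
The largest age is 1436 Ma and the smallest is 233 Ma; their difference is 1203 Myr.

A — Cambrian; B — Calymmian; C — Cryogenian; D — Triassic; E — Ediacaran; span 1203 million years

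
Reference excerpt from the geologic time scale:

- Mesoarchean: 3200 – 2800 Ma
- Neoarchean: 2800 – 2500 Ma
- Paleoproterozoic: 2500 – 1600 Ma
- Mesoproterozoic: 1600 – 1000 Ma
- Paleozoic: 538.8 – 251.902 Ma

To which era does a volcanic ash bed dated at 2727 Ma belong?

2727 Ma lies between 2800 and 2500 Ma, so it falls in the Neoarchean.

Neoarchean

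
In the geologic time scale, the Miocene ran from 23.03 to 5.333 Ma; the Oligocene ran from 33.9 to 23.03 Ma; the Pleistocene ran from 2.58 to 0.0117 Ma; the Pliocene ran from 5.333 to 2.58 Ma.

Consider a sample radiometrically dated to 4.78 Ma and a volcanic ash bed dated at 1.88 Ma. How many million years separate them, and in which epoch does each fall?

2.9 million years apart; the first in the Pliocene, the second in the Pleistocene

Elapsed time: 4.78 − 1.88 = 2.9 Myr.
4.78 Ma lies within 5.333–2.58 Ma: Pliocene.
1.88 Ma lies within 2.58–0.0117 Ma: Pleistocene.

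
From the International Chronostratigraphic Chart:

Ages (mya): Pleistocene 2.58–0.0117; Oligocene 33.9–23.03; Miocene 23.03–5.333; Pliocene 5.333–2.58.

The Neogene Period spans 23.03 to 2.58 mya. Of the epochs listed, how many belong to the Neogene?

Epochs inside 23.03–2.58 Ma: Miocene, Pliocene — 2 in total.

2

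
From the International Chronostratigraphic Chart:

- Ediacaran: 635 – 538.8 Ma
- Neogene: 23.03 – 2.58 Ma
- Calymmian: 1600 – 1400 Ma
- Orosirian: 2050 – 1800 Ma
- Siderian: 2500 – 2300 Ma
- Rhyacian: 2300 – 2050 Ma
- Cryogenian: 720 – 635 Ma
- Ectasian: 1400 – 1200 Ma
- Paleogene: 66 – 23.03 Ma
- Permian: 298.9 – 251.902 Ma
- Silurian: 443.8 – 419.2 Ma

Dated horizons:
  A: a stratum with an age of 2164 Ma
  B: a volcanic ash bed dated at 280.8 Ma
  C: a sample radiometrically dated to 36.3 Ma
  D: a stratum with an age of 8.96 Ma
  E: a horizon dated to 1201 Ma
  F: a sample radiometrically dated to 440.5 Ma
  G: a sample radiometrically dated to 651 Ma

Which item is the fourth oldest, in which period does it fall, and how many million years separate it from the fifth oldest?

F, in the Silurian; 159.7 million years to B

Sorted oldest-first by Ma: A (2164), E (1201), G (651), F (440.5), B (280.8), C (36.3), D (8.96).
The fourth oldest is F at 440.5 Ma, which lies in 443.8–419.2 Ma: the Silurian.
The fifth oldest is B at 280.8 Ma; separation = |440.5 − 280.8| = 159.7 Myr.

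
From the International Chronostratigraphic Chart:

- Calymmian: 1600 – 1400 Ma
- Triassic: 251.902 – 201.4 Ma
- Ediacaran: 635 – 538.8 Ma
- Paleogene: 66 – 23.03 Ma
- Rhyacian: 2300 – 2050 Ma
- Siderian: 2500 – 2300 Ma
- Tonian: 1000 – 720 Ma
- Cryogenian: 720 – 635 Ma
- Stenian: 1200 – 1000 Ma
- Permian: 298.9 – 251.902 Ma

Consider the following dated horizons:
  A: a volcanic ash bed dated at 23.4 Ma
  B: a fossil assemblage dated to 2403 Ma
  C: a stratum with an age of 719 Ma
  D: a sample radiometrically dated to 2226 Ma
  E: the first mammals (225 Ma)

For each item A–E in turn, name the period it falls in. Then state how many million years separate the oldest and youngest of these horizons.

A — Paleogene; B — Siderian; C — Cryogenian; D — Rhyacian; E — Triassic; span 2379.6 million years

Match each age against the start–end ranges in the excerpt: A = 23.4 Ma → Paleogene (66–23.03); B = 2403 Ma → Siderian (2500–2300); C = 719 Ma → Cryogenian (720–635); D = 2226 Ma → Rhyacian (2300–2050); E = 225 Ma → Triassic (251.902–201.4).
The largest age is 2403 Ma and the smallest is 23.4 Ma; their difference is 2379.6 Myr.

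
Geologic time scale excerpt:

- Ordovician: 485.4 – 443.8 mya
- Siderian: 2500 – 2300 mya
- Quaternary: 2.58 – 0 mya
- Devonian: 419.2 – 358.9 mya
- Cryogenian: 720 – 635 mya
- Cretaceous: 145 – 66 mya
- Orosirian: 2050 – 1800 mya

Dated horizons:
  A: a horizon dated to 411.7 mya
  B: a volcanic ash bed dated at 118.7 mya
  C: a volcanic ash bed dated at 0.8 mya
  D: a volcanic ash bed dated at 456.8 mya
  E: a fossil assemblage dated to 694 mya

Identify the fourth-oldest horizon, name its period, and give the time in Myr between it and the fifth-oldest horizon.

Larger Ma means older, so oldest first: E 694 > D 456.8 > A 411.7 > B 118.7 > C 0.8.
Counting 4 along gives B (118.7 Ma); the excerpt puts that inside the Cretaceous, 145–66 Ma.
Next in line is C (0.8 Ma), and 118.7 − 0.8 = 117.9 Myr.

B, in the Cretaceous; 117.9 million years to C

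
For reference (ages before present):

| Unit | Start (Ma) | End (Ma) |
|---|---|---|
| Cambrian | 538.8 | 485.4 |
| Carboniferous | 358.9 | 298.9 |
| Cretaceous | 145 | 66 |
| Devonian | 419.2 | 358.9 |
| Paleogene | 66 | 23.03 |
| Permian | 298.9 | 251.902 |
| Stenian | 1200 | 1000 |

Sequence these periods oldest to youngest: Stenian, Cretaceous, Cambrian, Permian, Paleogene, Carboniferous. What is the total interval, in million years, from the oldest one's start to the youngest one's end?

Stenian → Cambrian → Carboniferous → Permian → Cretaceous → Paleogene; total span 1176.97 Myr

From the excerpt: Stenian 1200–1000; Cretaceous 145–66; Cambrian 538.8–485.4; Permian 298.9–251.902; Paleogene 66–23.03; Carboniferous 358.9–298.9 (Ma).
Larger Ma is earlier, so the oldest is Stenian and the youngest is Paleogene; oldest to youngest: Stenian, Cambrian, Carboniferous, Permian, Cretaceous, Paleogene.
Oldest start 1200 minus youngest end 23.03 gives 1176.97 Myr overall.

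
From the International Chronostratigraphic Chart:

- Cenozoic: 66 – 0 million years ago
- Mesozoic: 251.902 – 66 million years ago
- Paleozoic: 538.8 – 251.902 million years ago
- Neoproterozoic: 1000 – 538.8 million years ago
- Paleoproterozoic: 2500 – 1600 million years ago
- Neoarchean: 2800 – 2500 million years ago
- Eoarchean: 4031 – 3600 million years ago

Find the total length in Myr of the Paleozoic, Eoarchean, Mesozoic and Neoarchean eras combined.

Duration is start − end for each: (538.8 − 251.902) + (4031 − 3600) + (251.902 − 66) + (2800 − 2500).
That is 286.898 + 431 + 185.902 + 300, which totals 1203.8 million years.

1203.8 million years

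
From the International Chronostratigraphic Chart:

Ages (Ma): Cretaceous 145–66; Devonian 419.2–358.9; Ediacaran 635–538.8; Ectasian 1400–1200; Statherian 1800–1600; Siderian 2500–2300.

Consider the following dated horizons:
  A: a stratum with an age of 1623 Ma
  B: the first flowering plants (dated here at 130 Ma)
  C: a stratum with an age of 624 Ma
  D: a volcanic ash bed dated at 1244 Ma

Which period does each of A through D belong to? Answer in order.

Match each age against the start–end ranges in the excerpt: A = 1623 Ma → Statherian (1800–1600); B = 130 Ma → Cretaceous (145–66); C = 624 Ma → Ediacaran (635–538.8); D = 1244 Ma → Ectasian (1400–1200).

A — Statherian; B — Cretaceous; C — Ediacaran; D — Ectasian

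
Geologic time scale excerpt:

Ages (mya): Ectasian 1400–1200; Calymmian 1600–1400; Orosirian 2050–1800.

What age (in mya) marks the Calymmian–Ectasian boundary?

1400 mya

The Calymmian ends and the Ectasian begins at 1400 mya.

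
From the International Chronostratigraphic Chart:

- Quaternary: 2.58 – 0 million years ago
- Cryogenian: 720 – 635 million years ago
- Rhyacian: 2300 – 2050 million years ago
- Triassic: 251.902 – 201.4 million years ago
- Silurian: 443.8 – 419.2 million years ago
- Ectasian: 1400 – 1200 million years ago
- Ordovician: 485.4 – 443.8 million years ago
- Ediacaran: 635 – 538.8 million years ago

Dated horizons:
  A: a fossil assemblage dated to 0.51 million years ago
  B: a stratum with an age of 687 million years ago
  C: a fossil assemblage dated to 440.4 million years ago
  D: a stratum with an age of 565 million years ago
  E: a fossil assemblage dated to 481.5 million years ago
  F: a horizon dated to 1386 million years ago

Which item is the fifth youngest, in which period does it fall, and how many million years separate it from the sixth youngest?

B, in the Cryogenian; 699 million years to F

Smaller Ma means younger, so youngest first: A 0.51 < C 440.4 < E 481.5 < D 565 < B 687 < F 1386.
Counting 5 along gives B (687 Ma); the excerpt puts that inside the Cryogenian, 720–635 Ma.
Next in line is F (1386 Ma), and 1386 − 687 = 699 Myr.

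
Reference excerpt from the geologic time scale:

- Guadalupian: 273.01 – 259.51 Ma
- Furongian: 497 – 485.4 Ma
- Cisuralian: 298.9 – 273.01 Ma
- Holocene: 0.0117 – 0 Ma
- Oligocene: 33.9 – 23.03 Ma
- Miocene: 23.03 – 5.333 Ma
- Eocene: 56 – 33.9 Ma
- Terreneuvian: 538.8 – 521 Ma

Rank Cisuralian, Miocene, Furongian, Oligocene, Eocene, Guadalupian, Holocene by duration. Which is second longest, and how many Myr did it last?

Eocene, 22.1 million years

Durations: Cisuralian 25.89; Miocene 17.697; Furongian 11.6; Oligocene 10.87; Eocene 22.1; Guadalupian 13.5; Holocene 0.0117 Myr.
Sorted longest-first: Cisuralian (25.89), Eocene (22.1), Miocene (17.697), Guadalupian (13.5), Furongian (11.6), Oligocene (10.87), Holocene (0.0117).
The second longest is Eocene at 22.1 Myr.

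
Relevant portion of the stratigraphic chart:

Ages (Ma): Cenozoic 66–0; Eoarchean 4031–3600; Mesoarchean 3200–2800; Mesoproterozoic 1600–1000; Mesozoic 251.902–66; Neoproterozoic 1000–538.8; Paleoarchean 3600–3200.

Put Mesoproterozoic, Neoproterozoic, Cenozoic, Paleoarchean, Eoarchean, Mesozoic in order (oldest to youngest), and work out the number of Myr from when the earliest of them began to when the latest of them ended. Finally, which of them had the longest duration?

Start ages (Ma): Eoarchean 4031, Paleoarchean 3600, Mesoproterozoic 1600, Neoproterozoic 1000, Mesozoic 251.902, Cenozoic 66.
Ordered oldest to youngest: Eoarchean, Paleoarchean, Mesoproterozoic, Neoproterozoic, Mesozoic, Cenozoic.
Span = 4031 − 0 = 4031 Myr.
Durations: Cenozoic 66, Paleoarchean 400, Mesozoic 185.902, Eoarchean 431, Neoproterozoic 461.2, Mesoproterozoic 600 → longest is Mesoproterozoic (600 Myr).

Eoarchean, Paleoarchean, Mesoproterozoic, Neoproterozoic, Mesozoic, Cenozoic; total span 4031 Myr; longest is Mesoproterozoic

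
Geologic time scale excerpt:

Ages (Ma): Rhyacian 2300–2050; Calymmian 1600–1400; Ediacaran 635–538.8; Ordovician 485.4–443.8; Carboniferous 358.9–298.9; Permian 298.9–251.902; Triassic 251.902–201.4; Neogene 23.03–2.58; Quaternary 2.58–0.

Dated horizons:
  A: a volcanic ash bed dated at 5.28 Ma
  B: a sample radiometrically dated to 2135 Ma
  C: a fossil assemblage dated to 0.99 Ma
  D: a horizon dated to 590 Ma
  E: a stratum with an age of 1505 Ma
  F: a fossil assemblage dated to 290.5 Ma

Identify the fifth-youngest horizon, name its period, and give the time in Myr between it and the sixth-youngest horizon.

E, in the Calymmian; 630 million years to B

Sorted youngest-first by Ma: C (0.99), A (5.28), F (290.5), D (590), E (1505), B (2135).
The fifth youngest is E at 1505 Ma, which lies in 1600–1400 Ma: the Calymmian.
The sixth youngest is B at 2135 Ma; separation = |1505 − 2135| = 630 Myr.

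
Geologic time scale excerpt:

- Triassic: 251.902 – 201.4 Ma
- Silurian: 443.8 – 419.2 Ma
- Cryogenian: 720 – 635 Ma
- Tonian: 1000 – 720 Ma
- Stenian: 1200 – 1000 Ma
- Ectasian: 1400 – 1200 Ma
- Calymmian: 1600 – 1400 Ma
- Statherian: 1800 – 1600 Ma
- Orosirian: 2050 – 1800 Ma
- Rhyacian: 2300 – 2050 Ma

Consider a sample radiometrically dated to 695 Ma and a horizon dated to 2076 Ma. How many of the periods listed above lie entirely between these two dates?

6

The older date is 2076 Ma and the younger is 695 Ma.
Periods with start < 2076 and end > 695 Ma: Orosirian (2050–1800), Statherian (1800–1600), Calymmian (1600–1400), Ectasian (1400–1200), Stenian (1200–1000), Tonian (1000–720).
That is 6 complete periods.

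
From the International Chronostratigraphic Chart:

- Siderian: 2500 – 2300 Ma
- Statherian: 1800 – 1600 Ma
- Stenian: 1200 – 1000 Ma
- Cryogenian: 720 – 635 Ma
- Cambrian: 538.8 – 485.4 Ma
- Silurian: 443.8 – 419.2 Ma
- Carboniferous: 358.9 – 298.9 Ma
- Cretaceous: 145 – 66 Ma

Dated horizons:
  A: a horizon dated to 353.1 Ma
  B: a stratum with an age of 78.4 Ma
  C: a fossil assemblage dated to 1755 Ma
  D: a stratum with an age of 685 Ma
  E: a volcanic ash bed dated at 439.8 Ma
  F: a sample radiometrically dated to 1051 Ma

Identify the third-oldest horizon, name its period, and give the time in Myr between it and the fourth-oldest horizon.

Sorted oldest-first by Ma: C (1755), F (1051), D (685), E (439.8), A (353.1), B (78.4).
The third oldest is D at 685 Ma, which lies in 720–635 Ma: the Cryogenian.
The fourth oldest is E at 439.8 Ma; separation = |685 − 439.8| = 245.2 Myr.

D, in the Cryogenian; 245.2 million years to E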